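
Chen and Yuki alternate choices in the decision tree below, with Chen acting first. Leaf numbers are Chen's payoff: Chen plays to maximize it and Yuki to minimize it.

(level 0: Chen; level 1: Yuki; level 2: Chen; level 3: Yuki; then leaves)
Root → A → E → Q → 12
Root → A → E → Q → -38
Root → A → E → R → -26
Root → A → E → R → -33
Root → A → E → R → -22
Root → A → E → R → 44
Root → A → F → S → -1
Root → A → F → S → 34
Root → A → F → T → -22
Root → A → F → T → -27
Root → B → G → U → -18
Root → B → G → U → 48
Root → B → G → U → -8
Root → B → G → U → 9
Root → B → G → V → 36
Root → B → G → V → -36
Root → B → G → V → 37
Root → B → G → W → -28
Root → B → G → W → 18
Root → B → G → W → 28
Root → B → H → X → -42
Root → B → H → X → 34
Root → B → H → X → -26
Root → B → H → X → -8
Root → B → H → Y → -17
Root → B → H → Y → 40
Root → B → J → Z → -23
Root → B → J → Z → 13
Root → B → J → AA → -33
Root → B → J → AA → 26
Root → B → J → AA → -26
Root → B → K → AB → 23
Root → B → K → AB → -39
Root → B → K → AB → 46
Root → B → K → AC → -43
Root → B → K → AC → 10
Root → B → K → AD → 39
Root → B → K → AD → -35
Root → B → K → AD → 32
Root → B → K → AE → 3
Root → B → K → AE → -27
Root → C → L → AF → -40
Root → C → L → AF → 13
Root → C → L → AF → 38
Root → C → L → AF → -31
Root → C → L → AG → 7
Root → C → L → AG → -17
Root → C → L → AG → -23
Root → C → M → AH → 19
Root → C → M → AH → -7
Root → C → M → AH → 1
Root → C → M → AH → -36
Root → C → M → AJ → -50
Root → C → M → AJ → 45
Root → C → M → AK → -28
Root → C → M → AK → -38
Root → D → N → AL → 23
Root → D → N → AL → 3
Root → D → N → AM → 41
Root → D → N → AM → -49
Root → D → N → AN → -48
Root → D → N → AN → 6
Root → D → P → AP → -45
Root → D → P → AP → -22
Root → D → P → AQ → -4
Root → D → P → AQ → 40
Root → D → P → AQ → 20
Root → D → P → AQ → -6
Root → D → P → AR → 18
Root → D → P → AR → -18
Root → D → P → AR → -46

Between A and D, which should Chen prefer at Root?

D

Q (Yuki): min(12, -38) = -38
R (Yuki): min(-26, -33, -22, 44) = -33
E (Chen): max(-38, -33) = -33
S (Yuki): min(-1, 34) = -1
T (Yuki): min(-22, -27) = -27
F (Chen): max(-1, -27) = -1
A (Yuki): min(-33, -1) = -33
AL (Yuki): min(23, 3) = 3
AM (Yuki): min(41, -49) = -49
AN (Yuki): min(-48, 6) = -48
N (Chen): max(3, -49, -48) = 3
AP (Yuki): min(-45, -22) = -45
AQ (Yuki): min(-4, 40, 20, -6) = -6
AR (Yuki): min(18, -18, -46) = -46
P (Chen): max(-45, -6, -46) = -6
D (Yuki): min(3, -6) = -6
Chen prefers the higher value; A=-33, D=-6. D is better since -6 > -33.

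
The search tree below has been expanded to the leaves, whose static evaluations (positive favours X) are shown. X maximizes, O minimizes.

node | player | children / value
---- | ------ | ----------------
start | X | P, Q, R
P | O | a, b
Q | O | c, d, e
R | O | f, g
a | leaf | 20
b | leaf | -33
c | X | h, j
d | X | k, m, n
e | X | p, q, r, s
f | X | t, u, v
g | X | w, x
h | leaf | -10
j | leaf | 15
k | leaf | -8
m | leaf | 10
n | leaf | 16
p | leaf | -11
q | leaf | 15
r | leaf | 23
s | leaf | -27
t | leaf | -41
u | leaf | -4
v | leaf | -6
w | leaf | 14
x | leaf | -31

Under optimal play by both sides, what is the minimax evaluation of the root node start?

P (O): min(20, -33) = -33
c (X): max(-10, 15) = 15
d (X): max(-8, 10, 16) = 16
e (X): max(-11, 15, 23, -27) = 23
Q (O): min(15, 16, 23) = 15
f (X): max(-41, -4, -6) = -4
g (X): max(14, -31) = 14
R (O): min(-4, 14) = -4
start (X): max(-33, 15, -4) = 15

15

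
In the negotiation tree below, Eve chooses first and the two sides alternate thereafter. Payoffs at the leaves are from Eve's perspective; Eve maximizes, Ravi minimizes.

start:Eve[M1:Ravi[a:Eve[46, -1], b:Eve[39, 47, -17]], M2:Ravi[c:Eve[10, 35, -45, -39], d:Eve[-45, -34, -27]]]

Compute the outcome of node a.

a (Eve): max(46, -1) = 46

46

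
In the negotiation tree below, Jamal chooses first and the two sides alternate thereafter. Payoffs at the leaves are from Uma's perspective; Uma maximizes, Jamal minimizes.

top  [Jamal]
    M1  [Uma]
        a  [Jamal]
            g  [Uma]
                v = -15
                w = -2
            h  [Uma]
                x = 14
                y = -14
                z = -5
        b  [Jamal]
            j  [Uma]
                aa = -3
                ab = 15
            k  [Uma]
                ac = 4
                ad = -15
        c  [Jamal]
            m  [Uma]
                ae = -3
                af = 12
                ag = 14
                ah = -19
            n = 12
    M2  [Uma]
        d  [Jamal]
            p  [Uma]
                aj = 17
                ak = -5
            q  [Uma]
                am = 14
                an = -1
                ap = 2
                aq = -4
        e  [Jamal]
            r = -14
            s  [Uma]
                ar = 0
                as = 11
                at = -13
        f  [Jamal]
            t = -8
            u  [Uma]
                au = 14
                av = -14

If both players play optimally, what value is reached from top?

g (Uma): max(-15, -2) = -2
h (Uma): max(14, -14, -5) = 14
a (Jamal): min(-2, 14) = -2
j (Uma): max(-3, 15) = 15
k (Uma): max(4, -15) = 4
b (Jamal): min(15, 4) = 4
m (Uma): max(-3, 12, 14, -19) = 14
c (Jamal): min(14, 12) = 12
M1 (Uma): max(-2, 4, 12) = 12
p (Uma): max(17, -5) = 17
q (Uma): max(14, -1, 2, -4) = 14
d (Jamal): min(17, 14) = 14
s (Uma): max(0, 11, -13) = 11
e (Jamal): min(-14, 11) = -14
u (Uma): max(14, -14) = 14
f (Jamal): min(-8, 14) = -8
M2 (Uma): max(14, -14, -8) = 14
top (Jamal): min(12, 14) = 12

12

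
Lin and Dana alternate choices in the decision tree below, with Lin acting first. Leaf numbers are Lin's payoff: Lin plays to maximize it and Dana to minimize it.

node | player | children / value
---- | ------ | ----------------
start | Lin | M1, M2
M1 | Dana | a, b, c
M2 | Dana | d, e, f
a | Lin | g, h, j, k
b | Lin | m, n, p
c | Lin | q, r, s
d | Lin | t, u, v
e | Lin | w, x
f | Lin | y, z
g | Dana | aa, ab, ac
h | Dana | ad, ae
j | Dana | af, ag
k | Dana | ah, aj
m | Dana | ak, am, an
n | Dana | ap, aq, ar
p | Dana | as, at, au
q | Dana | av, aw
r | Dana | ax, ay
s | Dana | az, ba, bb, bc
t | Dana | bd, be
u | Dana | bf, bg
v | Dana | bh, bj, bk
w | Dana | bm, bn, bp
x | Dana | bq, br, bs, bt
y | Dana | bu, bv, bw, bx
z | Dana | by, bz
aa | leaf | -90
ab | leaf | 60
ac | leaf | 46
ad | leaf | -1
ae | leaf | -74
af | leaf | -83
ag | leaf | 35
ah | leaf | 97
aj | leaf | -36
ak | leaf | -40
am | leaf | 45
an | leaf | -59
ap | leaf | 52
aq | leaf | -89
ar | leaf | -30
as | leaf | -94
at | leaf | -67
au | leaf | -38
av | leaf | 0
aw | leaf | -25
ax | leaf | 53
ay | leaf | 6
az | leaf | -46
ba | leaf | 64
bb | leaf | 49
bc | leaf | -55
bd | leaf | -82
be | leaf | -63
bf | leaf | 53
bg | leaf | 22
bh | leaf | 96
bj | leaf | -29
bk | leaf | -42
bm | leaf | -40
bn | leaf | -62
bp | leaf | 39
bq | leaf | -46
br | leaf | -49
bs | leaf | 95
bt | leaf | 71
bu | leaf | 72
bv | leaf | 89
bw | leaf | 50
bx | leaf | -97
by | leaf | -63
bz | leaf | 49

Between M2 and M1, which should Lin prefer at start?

M1

t (Dana): min(-82, -63) = -82
u (Dana): min(53, 22) = 22
v (Dana): min(96, -29, -42) = -42
d (Lin): max(-82, 22, -42) = 22
w (Dana): min(-40, -62, 39) = -62
x (Dana): min(-46, -49, 95, 71) = -49
e (Lin): max(-62, -49) = -49
y (Dana): min(72, 89, 50, -97) = -97
z (Dana): min(-63, 49) = -63
f (Lin): max(-97, -63) = -63
M2 (Dana): min(22, -49, -63) = -63
g (Dana): min(-90, 60, 46) = -90
h (Dana): min(-1, -74) = -74
j (Dana): min(-83, 35) = -83
k (Dana): min(97, -36) = -36
a (Lin): max(-90, -74, -83, -36) = -36
m (Dana): min(-40, 45, -59) = -59
n (Dana): min(52, -89, -30) = -89
p (Dana): min(-94, -67, -38) = -94
b (Lin): max(-59, -89, -94) = -59
q (Dana): min(0, -25) = -25
r (Dana): min(53, 6) = 6
s (Dana): min(-46, 64, 49, -55) = -55
c (Lin): max(-25, 6, -55) = 6
M1 (Dana): min(-36, -59, 6) = -59
Lin prefers the higher value; M2=-63, M1=-59. M1 is better since -59 > -63.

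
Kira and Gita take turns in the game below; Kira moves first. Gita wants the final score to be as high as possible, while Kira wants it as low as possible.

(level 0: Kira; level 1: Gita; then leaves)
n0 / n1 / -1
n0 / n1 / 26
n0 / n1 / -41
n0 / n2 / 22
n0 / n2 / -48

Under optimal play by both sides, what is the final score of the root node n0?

22

n1 (Gita): max(-1, 26, -41) = 26
n2 (Gita): max(22, -48) = 22
n0 (Kira): min(26, 22) = 22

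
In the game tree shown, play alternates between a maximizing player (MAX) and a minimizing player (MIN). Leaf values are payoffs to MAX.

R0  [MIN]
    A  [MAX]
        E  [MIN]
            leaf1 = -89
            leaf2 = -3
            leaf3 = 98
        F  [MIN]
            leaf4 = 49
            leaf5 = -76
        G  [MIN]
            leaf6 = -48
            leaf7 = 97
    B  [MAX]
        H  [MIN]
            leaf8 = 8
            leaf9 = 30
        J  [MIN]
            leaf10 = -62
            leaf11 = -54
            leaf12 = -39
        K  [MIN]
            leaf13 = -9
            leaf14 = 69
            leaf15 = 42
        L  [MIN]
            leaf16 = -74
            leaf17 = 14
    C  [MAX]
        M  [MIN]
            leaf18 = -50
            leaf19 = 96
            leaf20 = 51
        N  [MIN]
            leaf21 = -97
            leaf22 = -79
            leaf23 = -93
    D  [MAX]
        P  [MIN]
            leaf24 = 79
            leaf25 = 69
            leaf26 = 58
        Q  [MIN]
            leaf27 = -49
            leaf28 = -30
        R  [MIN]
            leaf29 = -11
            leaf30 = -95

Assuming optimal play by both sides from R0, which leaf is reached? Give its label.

leaf18

E (MIN): min(-89, -3, 98) = -89
F (MIN): min(49, -76) = -76
G (MIN): min(-48, 97) = -48
A (MAX): max(-89, -76, -48) = -48
H (MIN): min(8, 30) = 8
J (MIN): min(-62, -54, -39) = -62
K (MIN): min(-9, 69, 42) = -9
L (MIN): min(-74, 14) = -74
B (MAX): max(8, -62, -9, -74) = 8
M (MIN): min(-50, 96, 51) = -50
N (MIN): min(-97, -79, -93) = -97
C (MAX): max(-50, -97) = -50
P (MIN): min(79, 69, 58) = 58
Q (MIN): min(-49, -30) = -49
R (MIN): min(-11, -95) = -95
D (MAX): max(58, -49, -95) = 58
R0 (MIN): min(-48, 8, -50, 58) = -50
At R0, MIN picks C (lowest: -50).
At C, MAX picks M (highest: -50).
At M, MIN picks leaf18 (lowest: -50).
Terminal value -50.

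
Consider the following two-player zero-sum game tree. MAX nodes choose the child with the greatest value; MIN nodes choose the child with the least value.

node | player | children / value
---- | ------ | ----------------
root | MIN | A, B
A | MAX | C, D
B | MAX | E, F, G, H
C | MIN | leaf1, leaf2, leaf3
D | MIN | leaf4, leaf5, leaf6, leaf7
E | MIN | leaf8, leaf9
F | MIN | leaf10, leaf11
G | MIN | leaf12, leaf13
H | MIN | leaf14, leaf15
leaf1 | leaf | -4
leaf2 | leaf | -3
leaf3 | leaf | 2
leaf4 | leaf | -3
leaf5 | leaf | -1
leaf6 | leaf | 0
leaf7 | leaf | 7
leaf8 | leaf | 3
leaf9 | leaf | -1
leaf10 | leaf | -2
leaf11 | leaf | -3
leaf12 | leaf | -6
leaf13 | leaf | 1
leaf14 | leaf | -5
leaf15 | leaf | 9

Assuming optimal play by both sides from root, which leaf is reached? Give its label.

leaf4

C (MIN): min(-4, -3, 2) = -4
D (MIN): min(-3, -1, 0, 7) = -3
A (MAX): max(-4, -3) = -3
E (MIN): min(3, -1) = -1
F (MIN): min(-2, -3) = -3
G (MIN): min(-6, 1) = -6
H (MIN): min(-5, 9) = -5
B (MAX): max(-1, -3, -6, -5) = -1
root (MIN): min(-3, -1) = -3
At root, MIN picks A (lowest: -3).
At A, MAX picks D (highest: -3).
At D, MIN picks leaf4 (lowest: -3).
Terminal value -3.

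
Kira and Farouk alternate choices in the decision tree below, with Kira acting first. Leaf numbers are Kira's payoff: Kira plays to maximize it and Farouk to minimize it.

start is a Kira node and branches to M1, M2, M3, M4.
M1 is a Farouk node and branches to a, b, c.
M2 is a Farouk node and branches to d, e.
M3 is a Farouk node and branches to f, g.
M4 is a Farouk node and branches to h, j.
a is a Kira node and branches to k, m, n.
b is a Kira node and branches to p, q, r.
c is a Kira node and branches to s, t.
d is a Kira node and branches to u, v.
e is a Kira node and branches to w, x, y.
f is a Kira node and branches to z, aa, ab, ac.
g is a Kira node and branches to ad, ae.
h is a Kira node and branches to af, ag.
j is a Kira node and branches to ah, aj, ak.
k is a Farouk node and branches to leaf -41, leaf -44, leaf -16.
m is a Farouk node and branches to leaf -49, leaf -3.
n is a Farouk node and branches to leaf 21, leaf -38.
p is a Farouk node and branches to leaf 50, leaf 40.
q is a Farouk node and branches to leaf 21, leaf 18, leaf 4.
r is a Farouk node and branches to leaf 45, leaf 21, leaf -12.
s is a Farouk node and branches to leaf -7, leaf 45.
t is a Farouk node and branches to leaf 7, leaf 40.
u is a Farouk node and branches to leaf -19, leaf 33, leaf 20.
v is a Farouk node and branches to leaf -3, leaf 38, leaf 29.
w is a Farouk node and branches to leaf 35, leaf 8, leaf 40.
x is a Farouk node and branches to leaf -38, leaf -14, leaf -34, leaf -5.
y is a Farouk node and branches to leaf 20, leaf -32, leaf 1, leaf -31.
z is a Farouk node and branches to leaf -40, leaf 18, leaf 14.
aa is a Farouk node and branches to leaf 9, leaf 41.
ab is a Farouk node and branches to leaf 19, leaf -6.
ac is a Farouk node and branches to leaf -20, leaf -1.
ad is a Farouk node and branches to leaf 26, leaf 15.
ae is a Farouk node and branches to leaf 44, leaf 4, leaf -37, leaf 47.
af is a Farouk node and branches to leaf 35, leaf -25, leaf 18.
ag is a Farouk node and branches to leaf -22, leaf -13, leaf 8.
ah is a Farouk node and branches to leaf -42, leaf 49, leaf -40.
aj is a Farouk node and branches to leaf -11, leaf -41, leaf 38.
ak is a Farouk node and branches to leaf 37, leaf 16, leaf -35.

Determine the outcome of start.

9

k (Farouk): min(-41, -44, -16) = -44
m (Farouk): min(-49, -3) = -49
n (Farouk): min(21, -38) = -38
a (Kira): max(-44, -49, -38) = -38
p (Farouk): min(50, 40) = 40
q (Farouk): min(21, 18, 4) = 4
r (Farouk): min(45, 21, -12) = -12
b (Kira): max(40, 4, -12) = 40
s (Farouk): min(-7, 45) = -7
t (Farouk): min(7, 40) = 7
c (Kira): max(-7, 7) = 7
M1 (Farouk): min(-38, 40, 7) = -38
u (Farouk): min(-19, 33, 20) = -19
v (Farouk): min(-3, 38, 29) = -3
d (Kira): max(-19, -3) = -3
w (Farouk): min(35, 8, 40) = 8
x (Farouk): min(-38, -14, -34, -5) = -38
y (Farouk): min(20, -32, 1, -31) = -32
e (Kira): max(8, -38, -32) = 8
M2 (Farouk): min(-3, 8) = -3
z (Farouk): min(-40, 18, 14) = -40
aa (Farouk): min(9, 41) = 9
ab (Farouk): min(19, -6) = -6
ac (Farouk): min(-20, -1) = -20
f (Kira): max(-40, 9, -6, -20) = 9
ad (Farouk): min(26, 15) = 15
ae (Farouk): min(44, 4, -37, 47) = -37
g (Kira): max(15, -37) = 15
M3 (Farouk): min(9, 15) = 9
af (Farouk): min(35, -25, 18) = -25
ag (Farouk): min(-22, -13, 8) = -22
h (Kira): max(-25, -22) = -22
ah (Farouk): min(-42, 49, -40) = -42
aj (Farouk): min(-11, -41, 38) = -41
ak (Farouk): min(37, 16, -35) = -35
j (Kira): max(-42, -41, -35) = -35
M4 (Farouk): min(-22, -35) = -35
start (Kira): max(-38, -3, 9, -35) = 9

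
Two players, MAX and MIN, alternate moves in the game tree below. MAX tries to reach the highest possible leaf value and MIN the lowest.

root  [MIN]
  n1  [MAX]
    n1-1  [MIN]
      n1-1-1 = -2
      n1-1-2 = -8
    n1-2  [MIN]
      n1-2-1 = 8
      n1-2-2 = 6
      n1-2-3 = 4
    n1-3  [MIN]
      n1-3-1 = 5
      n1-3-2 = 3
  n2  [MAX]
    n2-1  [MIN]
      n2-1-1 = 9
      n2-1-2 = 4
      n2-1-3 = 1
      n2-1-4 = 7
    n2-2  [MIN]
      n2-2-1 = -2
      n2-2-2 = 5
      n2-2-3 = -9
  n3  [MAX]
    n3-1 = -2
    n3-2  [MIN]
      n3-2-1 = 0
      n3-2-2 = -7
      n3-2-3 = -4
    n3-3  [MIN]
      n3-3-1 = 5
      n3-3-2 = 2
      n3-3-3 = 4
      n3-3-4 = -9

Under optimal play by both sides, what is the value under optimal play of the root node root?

-2

n1-1 (MIN): min(-2, -8) = -8
n1-2 (MIN): min(8, 6, 4) = 4
n1-3 (MIN): min(5, 3) = 3
n1 (MAX): max(-8, 4, 3) = 4
n2-1 (MIN): min(9, 4, 1, 7) = 1
n2-2 (MIN): min(-2, 5, -9) = -9
n2 (MAX): max(1, -9) = 1
n3-2 (MIN): min(0, -7, -4) = -7
n3-3 (MIN): min(5, 2, 4, -9) = -9
n3 (MAX): max(-2, -7, -9) = -2
root (MIN): min(4, 1, -2) = -2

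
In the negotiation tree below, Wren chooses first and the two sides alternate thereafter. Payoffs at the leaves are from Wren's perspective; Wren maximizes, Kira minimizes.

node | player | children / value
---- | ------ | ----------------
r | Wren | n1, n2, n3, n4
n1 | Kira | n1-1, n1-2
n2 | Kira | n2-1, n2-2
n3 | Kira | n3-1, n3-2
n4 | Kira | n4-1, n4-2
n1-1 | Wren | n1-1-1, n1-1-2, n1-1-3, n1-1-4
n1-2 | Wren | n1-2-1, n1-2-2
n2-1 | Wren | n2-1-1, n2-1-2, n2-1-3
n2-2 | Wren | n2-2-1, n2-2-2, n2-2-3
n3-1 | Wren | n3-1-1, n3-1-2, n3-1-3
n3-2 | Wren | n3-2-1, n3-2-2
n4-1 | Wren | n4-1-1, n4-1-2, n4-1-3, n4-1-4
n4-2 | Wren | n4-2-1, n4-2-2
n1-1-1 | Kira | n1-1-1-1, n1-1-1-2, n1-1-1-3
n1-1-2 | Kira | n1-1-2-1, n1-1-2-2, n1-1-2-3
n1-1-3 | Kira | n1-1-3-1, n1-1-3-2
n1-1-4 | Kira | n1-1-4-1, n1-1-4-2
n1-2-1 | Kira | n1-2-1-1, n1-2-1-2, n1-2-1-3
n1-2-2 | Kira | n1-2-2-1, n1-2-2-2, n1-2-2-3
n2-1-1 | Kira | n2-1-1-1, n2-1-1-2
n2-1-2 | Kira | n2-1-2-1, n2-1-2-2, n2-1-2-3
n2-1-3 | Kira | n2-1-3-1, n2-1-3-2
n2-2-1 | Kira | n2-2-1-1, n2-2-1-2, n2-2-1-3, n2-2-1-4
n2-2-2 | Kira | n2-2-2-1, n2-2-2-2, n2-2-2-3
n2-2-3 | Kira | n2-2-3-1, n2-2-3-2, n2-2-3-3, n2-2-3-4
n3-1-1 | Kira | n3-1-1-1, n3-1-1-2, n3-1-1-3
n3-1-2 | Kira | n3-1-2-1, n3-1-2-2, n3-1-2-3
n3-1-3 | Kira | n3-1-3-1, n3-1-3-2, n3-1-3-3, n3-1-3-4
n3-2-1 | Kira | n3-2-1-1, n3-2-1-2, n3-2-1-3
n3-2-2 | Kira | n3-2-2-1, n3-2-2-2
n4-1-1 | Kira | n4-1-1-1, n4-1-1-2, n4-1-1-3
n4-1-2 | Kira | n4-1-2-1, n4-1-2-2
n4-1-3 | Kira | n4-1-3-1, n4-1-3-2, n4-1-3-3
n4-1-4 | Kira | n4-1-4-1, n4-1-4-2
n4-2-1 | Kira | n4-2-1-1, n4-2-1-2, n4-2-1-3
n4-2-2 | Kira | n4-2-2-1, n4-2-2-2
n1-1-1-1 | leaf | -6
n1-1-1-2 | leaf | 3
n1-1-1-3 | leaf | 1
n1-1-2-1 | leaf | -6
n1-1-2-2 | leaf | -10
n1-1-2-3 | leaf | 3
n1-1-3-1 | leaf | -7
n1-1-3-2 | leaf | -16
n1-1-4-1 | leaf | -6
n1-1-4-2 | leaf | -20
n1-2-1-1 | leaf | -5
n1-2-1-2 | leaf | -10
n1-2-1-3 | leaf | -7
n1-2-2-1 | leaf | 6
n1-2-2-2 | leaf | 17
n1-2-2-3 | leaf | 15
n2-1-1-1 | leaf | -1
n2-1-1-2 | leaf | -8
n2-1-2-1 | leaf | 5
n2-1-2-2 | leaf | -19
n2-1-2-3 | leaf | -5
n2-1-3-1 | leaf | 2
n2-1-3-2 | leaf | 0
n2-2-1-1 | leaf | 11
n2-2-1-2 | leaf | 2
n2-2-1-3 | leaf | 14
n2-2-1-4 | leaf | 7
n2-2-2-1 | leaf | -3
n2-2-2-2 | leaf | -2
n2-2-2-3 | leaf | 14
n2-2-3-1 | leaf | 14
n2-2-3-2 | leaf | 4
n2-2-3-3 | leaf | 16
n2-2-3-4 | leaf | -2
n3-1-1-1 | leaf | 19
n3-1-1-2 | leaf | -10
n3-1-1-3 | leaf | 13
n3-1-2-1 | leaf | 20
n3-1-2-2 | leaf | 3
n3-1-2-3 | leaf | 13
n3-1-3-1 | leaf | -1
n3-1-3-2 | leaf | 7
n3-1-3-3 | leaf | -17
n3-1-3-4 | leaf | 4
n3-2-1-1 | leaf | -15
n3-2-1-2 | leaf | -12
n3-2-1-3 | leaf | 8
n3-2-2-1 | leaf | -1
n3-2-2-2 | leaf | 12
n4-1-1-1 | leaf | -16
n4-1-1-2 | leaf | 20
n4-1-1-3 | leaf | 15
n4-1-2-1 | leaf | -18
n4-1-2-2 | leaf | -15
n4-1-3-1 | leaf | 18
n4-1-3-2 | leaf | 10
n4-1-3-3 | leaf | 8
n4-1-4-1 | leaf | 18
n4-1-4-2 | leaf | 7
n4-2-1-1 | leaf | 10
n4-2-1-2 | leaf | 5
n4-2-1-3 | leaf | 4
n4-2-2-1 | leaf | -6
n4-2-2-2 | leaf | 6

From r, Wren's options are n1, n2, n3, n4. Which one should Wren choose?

n4

n1-1-1 (Kira): min(-6, 3, 1) = -6
n1-1-2 (Kira): min(-6, -10, 3) = -10
n1-1-3 (Kira): min(-7, -16) = -16
n1-1-4 (Kira): min(-6, -20) = -20
n1-1 (Wren): max(-6, -10, -16, -20) = -6
n1-2-1 (Kira): min(-5, -10, -7) = -10
n1-2-2 (Kira): min(6, 17, 15) = 6
n1-2 (Wren): max(-10, 6) = 6
n1 (Kira): min(-6, 6) = -6
n2-1-1 (Kira): min(-1, -8) = -8
n2-1-2 (Kira): min(5, -19, -5) = -19
n2-1-3 (Kira): min(2, 0) = 0
n2-1 (Wren): max(-8, -19, 0) = 0
n2-2-1 (Kira): min(11, 2, 14, 7) = 2
n2-2-2 (Kira): min(-3, -2, 14) = -3
n2-2-3 (Kira): min(14, 4, 16, -2) = -2
n2-2 (Wren): max(2, -3, -2) = 2
n2 (Kira): min(0, 2) = 0
n3-1-1 (Kira): min(19, -10, 13) = -10
n3-1-2 (Kira): min(20, 3, 13) = 3
n3-1-3 (Kira): min(-1, 7, -17, 4) = -17
n3-1 (Wren): max(-10, 3, -17) = 3
n3-2-1 (Kira): min(-15, -12, 8) = -15
n3-2-2 (Kira): min(-1, 12) = -1
n3-2 (Wren): max(-15, -1) = -1
n3 (Kira): min(3, -1) = -1
n4-1-1 (Kira): min(-16, 20, 15) = -16
n4-1-2 (Kira): min(-18, -15) = -18
n4-1-3 (Kira): min(18, 10, 8) = 8
n4-1-4 (Kira): min(18, 7) = 7
n4-1 (Wren): max(-16, -18, 8, 7) = 8
n4-2-1 (Kira): min(10, 5, 4) = 4
n4-2-2 (Kira): min(-6, 6) = -6
n4-2 (Wren): max(4, -6) = 4
n4 (Kira): min(8, 4) = 4
r (Wren): max(-6, 0, -1, 4) = 4
Wren at r wants the highest of {n1=-6, n2=0, n3=-1, n4=4}, so chooses n4.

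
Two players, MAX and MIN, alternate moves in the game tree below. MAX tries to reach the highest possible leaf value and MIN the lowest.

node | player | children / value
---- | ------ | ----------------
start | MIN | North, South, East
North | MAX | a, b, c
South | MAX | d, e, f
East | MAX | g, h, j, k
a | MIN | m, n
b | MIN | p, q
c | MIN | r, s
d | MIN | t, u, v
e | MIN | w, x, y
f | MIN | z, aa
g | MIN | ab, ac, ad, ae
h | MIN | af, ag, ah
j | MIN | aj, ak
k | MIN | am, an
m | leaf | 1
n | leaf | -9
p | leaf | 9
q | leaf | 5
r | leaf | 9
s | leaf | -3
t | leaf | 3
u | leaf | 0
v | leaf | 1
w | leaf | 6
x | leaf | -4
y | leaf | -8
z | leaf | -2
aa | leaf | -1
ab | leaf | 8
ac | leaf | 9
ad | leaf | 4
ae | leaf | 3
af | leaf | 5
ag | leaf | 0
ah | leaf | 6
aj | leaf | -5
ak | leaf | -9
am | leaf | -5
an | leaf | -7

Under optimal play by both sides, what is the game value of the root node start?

a (MIN): min(1, -9) = -9
b (MIN): min(9, 5) = 5
c (MIN): min(9, -3) = -3
North (MAX): max(-9, 5, -3) = 5
d (MIN): min(3, 0, 1) = 0
e (MIN): min(6, -4, -8) = -8
f (MIN): min(-2, -1) = -2
South (MAX): max(0, -8, -2) = 0
g (MIN): min(8, 9, 4, 3) = 3
h (MIN): min(5, 0, 6) = 0
j (MIN): min(-5, -9) = -9
k (MIN): min(-5, -7) = -7
East (MAX): max(3, 0, -9, -7) = 3
start (MIN): min(5, 0, 3) = 0

0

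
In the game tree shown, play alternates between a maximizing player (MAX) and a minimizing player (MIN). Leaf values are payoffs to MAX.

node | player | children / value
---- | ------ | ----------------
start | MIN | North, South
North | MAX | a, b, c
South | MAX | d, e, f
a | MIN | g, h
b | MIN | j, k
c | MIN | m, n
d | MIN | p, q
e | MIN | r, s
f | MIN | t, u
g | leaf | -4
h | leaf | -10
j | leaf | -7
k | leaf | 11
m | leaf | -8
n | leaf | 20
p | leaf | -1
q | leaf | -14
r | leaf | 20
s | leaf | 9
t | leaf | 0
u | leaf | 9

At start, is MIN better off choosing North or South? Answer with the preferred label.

a (MIN): min(-4, -10) = -10
b (MIN): min(-7, 11) = -7
c (MIN): min(-8, 20) = -8
North (MAX): max(-10, -7, -8) = -7
d (MIN): min(-1, -14) = -14
e (MIN): min(20, 9) = 9
f (MIN): min(0, 9) = 0
South (MAX): max(-14, 9, 0) = 9
MIN prefers the lower value; North=-7, South=9. North is better since -7 < 9.

North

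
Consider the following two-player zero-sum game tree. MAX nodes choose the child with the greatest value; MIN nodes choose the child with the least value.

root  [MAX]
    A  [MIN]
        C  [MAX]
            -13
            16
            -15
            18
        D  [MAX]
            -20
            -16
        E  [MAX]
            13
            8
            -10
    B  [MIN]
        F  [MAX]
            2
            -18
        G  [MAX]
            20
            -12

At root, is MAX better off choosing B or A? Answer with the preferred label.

F (MAX): max(2, -18) = 2
G (MAX): max(20, -12) = 20
B (MIN): min(2, 20) = 2
C (MAX): max(-13, 16, -15, 18) = 18
D (MAX): max(-20, -16) = -16
E (MAX): max(13, 8, -10) = 13
A (MIN): min(18, -16, 13) = -16
MAX prefers the higher value; B=2, A=-16. B is better since 2 > -16.

B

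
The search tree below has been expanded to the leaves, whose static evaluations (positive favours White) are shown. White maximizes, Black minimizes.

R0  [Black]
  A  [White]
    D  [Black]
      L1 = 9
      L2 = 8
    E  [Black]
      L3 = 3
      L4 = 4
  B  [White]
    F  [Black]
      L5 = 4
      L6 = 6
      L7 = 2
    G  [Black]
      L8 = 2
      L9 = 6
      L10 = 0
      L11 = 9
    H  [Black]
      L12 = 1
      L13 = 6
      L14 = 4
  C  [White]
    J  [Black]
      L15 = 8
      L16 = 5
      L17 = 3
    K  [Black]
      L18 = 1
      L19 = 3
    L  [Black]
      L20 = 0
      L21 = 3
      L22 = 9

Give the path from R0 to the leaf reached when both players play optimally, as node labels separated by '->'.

R0 -> B -> F -> L7

D (Black): min(9, 8) = 8
E (Black): min(3, 4) = 3
A (White): max(8, 3) = 8
F (Black): min(4, 6, 2) = 2
G (Black): min(2, 6, 0, 9) = 0
H (Black): min(1, 6, 4) = 1
B (White): max(2, 0, 1) = 2
J (Black): min(8, 5, 3) = 3
K (Black): min(1, 3) = 1
L (Black): min(0, 3, 9) = 0
C (White): max(3, 1, 0) = 3
R0 (Black): min(8, 2, 3) = 2
At R0, Black picks B (lowest: 2).
At B, White picks F (highest: 2).
At F, Black picks L7 (lowest: 2).
Terminal value 2.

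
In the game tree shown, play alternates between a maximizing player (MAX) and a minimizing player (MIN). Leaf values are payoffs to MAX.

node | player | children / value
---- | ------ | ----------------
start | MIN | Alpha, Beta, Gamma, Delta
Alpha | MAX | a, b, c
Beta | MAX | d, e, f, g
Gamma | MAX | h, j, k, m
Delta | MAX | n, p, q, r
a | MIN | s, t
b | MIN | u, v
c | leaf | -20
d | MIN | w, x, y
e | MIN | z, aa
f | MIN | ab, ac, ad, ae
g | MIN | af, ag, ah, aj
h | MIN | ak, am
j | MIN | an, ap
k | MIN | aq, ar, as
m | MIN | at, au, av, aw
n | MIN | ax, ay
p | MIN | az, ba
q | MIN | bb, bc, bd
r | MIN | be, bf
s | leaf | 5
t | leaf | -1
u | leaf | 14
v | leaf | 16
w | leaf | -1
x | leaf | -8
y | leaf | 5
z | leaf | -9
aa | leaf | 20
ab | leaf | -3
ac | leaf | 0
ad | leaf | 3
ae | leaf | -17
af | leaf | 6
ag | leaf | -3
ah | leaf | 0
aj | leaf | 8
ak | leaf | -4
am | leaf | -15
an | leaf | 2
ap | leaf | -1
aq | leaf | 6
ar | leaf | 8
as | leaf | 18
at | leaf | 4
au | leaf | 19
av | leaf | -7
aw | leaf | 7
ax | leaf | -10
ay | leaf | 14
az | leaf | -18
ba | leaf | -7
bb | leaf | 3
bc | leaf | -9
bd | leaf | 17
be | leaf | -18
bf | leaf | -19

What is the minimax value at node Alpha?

14

a (MIN): min(5, -1) = -1
b (MIN): min(14, 16) = 14
Alpha (MAX): max(-1, 14, -20) = 14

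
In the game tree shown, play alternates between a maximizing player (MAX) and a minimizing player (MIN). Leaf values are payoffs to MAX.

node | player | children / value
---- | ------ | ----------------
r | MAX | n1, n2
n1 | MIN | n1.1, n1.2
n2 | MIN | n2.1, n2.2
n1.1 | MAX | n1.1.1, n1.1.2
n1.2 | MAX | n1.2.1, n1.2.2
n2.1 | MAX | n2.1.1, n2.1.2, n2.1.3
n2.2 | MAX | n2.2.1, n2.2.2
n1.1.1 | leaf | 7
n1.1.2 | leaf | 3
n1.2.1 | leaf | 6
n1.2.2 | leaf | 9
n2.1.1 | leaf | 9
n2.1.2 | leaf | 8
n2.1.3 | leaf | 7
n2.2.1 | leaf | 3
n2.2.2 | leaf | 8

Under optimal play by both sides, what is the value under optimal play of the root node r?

n1.1 (MAX): max(7, 3) = 7
n1.2 (MAX): max(6, 9) = 9
n1 (MIN): min(7, 9) = 7
n2.1 (MAX): max(9, 8, 7) = 9
n2.2 (MAX): max(3, 8) = 8
n2 (MIN): min(9, 8) = 8
r (MAX): max(7, 8) = 8

8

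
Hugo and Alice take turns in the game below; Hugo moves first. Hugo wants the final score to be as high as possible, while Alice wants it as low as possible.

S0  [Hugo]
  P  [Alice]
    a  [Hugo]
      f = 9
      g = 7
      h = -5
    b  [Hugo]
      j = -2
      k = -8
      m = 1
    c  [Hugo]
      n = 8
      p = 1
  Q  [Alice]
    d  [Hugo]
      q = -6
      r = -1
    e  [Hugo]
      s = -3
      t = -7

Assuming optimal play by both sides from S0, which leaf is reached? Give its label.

a (Hugo): max(9, 7, -5) = 9
b (Hugo): max(-2, -8, 1) = 1
c (Hugo): max(8, 1) = 8
P (Alice): min(9, 1, 8) = 1
d (Hugo): max(-6, -1) = -1
e (Hugo): max(-3, -7) = -3
Q (Alice): min(-1, -3) = -3
S0 (Hugo): max(1, -3) = 1
At S0, Hugo picks P (highest: 1).
At P, Alice picks b (lowest: 1).
At b, Hugo picks m (highest: 1).
Terminal value 1.

m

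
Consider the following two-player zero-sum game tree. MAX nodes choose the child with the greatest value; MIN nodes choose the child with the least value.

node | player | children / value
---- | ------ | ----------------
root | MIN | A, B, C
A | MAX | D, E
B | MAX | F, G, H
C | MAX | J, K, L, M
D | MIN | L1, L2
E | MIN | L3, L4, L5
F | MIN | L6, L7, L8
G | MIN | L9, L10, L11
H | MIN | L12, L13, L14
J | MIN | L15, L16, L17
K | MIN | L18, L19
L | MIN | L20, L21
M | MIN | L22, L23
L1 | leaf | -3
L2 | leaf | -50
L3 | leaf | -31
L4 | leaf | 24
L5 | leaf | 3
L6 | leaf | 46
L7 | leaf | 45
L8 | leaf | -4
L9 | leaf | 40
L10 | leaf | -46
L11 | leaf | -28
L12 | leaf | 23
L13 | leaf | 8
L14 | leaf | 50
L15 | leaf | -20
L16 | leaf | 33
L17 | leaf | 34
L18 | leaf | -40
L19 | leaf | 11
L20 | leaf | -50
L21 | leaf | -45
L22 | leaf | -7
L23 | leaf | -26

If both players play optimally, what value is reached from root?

-31

D (MIN): min(-3, -50) = -50
E (MIN): min(-31, 24, 3) = -31
A (MAX): max(-50, -31) = -31
F (MIN): min(46, 45, -4) = -4
G (MIN): min(40, -46, -28) = -46
H (MIN): min(23, 8, 50) = 8
B (MAX): max(-4, -46, 8) = 8
J (MIN): min(-20, 33, 34) = -20
K (MIN): min(-40, 11) = -40
L (MIN): min(-50, -45) = -50
M (MIN): min(-7, -26) = -26
C (MAX): max(-20, -40, -50, -26) = -20
root (MIN): min(-31, 8, -20) = -31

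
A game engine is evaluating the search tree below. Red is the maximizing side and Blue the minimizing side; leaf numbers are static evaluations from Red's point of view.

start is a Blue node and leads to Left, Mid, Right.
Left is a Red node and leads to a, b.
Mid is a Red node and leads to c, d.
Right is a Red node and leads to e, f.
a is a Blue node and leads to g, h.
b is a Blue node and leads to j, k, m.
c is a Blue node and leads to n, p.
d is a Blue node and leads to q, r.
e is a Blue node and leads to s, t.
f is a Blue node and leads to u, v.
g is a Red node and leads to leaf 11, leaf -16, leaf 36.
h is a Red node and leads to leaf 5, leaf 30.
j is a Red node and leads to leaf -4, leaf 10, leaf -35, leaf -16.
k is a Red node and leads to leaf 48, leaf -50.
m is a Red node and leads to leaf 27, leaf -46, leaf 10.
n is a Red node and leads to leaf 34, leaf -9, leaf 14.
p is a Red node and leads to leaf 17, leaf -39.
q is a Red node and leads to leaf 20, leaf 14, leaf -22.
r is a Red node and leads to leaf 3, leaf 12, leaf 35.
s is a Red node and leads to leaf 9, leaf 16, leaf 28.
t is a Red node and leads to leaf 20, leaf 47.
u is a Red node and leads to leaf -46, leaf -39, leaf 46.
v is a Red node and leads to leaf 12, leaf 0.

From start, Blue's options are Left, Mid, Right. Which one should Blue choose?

g (Red): max(11, -16, 36) = 36
h (Red): max(5, 30) = 30
a (Blue): min(36, 30) = 30
j (Red): max(-4, 10, -35, -16) = 10
k (Red): max(48, -50) = 48
m (Red): max(27, -46, 10) = 27
b (Blue): min(10, 48, 27) = 10
Left (Red): max(30, 10) = 30
n (Red): max(34, -9, 14) = 34
p (Red): max(17, -39) = 17
c (Blue): min(34, 17) = 17
q (Red): max(20, 14, -22) = 20
r (Red): max(3, 12, 35) = 35
d (Blue): min(20, 35) = 20
Mid (Red): max(17, 20) = 20
s (Red): max(9, 16, 28) = 28
t (Red): max(20, 47) = 47
e (Blue): min(28, 47) = 28
u (Red): max(-46, -39, 46) = 46
v (Red): max(12, 0) = 12
f (Blue): min(46, 12) = 12
Right (Red): max(28, 12) = 28
start (Blue): min(30, 20, 28) = 20
Blue at start wants the lowest of {Left=30, Mid=20, Right=28}, so chooses Mid.

Mid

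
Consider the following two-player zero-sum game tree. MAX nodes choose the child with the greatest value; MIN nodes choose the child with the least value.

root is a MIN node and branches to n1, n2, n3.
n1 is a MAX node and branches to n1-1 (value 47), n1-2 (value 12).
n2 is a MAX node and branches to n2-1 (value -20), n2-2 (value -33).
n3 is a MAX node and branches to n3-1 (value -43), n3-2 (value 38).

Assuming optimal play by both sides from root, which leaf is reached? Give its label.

n2-1

n1 (MAX): max(47, 12) = 47
n2 (MAX): max(-20, -33) = -20
n3 (MAX): max(-43, 38) = 38
root (MIN): min(47, -20, 38) = -20
At root, MIN picks n2 (lowest: -20).
At n2, MAX picks n2-1 (highest: -20).
Terminal value -20.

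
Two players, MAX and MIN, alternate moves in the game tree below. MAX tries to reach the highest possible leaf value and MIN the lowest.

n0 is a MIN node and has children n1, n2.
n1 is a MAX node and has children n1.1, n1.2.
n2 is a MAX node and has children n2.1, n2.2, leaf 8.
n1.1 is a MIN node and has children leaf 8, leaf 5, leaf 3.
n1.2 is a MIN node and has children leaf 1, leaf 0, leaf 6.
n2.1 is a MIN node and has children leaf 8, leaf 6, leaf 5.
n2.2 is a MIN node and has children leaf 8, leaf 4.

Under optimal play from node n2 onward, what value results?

8

n2.1 (MIN): min(8, 6, 5) = 5
n2.2 (MIN): min(8, 4) = 4
n2 (MAX): max(5, 4, 8) = 8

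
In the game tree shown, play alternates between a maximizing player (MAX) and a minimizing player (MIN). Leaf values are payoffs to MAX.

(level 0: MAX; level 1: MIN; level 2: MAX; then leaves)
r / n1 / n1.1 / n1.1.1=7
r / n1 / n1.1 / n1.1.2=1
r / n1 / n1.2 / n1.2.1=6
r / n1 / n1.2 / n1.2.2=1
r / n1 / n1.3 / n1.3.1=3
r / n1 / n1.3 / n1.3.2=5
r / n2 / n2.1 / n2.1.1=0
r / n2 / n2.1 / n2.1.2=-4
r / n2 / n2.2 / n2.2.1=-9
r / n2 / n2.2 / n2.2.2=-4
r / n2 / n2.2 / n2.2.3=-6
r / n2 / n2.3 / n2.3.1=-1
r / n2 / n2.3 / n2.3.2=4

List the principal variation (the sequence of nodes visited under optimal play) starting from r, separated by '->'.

r -> n1 -> n1.3 -> n1.3.2

n1.1 (MAX): max(7, 1) = 7
n1.2 (MAX): max(6, 1) = 6
n1.3 (MAX): max(3, 5) = 5
n1 (MIN): min(7, 6, 5) = 5
n2.1 (MAX): max(0, -4) = 0
n2.2 (MAX): max(-9, -4, -6) = -4
n2.3 (MAX): max(-1, 4) = 4
n2 (MIN): min(0, -4, 4) = -4
r (MAX): max(5, -4) = 5
At r, MAX picks n1 (highest: 5).
At n1, MIN picks n1.3 (lowest: 5).
At n1.3, MAX picks n1.3.2 (highest: 5).
Terminal value 5.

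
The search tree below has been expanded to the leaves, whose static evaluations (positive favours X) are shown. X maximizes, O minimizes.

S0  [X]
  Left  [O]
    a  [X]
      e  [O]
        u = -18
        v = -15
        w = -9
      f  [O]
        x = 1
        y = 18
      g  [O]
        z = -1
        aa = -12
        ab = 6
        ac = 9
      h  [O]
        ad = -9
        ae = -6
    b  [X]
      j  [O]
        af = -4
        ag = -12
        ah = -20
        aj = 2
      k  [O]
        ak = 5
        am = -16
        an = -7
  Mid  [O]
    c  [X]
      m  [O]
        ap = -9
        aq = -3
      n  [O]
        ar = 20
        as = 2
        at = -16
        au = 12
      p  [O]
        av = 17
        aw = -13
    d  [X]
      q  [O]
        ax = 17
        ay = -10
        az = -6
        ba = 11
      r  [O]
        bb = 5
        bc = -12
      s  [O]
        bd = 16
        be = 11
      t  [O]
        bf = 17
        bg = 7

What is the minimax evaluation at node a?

e (O): min(-18, -15, -9) = -18
f (O): min(1, 18) = 1
g (O): min(-1, -12, 6, 9) = -12
h (O): min(-9, -6) = -9
a (X): max(-18, 1, -12, -9) = 1

1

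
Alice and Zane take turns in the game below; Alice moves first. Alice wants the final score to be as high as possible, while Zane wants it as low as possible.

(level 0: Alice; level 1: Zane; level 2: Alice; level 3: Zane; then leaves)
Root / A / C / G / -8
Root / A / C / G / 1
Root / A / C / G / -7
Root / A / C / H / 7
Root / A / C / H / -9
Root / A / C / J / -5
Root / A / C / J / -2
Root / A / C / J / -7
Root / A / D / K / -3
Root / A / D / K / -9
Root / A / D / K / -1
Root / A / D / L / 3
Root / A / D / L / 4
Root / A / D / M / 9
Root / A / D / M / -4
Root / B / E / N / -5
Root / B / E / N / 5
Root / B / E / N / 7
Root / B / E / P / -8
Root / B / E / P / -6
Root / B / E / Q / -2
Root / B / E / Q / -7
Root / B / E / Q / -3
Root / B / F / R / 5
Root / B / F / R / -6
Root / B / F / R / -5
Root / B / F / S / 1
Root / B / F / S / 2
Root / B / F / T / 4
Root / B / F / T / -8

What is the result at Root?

G (Zane): min(-8, 1, -7) = -8
H (Zane): min(7, -9) = -9
J (Zane): min(-5, -2, -7) = -7
C (Alice): max(-8, -9, -7) = -7
K (Zane): min(-3, -9, -1) = -9
L (Zane): min(3, 4) = 3
M (Zane): min(9, -4) = -4
D (Alice): max(-9, 3, -4) = 3
A (Zane): min(-7, 3) = -7
N (Zane): min(-5, 5, 7) = -5
P (Zane): min(-8, -6) = -8
Q (Zane): min(-2, -7, -3) = -7
E (Alice): max(-5, -8, -7) = -5
R (Zane): min(5, -6, -5) = -6
S (Zane): min(1, 2) = 1
T (Zane): min(4, -8) = -8
F (Alice): max(-6, 1, -8) = 1
B (Zane): min(-5, 1) = -5
Root (Alice): max(-7, -5) = -5

-5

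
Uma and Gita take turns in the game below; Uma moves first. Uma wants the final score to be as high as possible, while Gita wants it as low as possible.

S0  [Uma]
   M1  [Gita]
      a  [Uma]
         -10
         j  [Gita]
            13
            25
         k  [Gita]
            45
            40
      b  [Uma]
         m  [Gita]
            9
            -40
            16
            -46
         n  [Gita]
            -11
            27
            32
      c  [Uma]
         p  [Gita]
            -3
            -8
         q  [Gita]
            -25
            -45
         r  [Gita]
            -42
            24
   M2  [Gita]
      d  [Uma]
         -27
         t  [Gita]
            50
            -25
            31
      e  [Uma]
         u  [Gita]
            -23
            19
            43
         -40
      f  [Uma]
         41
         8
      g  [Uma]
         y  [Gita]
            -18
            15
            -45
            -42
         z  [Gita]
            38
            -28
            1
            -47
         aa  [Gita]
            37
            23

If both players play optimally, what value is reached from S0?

-11

j (Gita): min(13, 25) = 13
k (Gita): min(45, 40) = 40
a (Uma): max(-10, 13, 40) = 40
m (Gita): min(9, -40, 16, -46) = -46
n (Gita): min(-11, 27, 32) = -11
b (Uma): max(-46, -11) = -11
p (Gita): min(-3, -8) = -8
q (Gita): min(-25, -45) = -45
r (Gita): min(-42, 24) = -42
c (Uma): max(-8, -45, -42) = -8
M1 (Gita): min(40, -11, -8) = -11
t (Gita): min(50, -25, 31) = -25
d (Uma): max(-27, -25) = -25
u (Gita): min(-23, 19, 43) = -23
e (Uma): max(-23, -40) = -23
f (Uma): max(41, 8) = 41
y (Gita): min(-18, 15, -45, -42) = -45
z (Gita): min(38, -28, 1, -47) = -47
aa (Gita): min(37, 23) = 23
g (Uma): max(-45, -47, 23) = 23
M2 (Gita): min(-25, -23, 41, 23) = -25
S0 (Uma): max(-11, -25) = -11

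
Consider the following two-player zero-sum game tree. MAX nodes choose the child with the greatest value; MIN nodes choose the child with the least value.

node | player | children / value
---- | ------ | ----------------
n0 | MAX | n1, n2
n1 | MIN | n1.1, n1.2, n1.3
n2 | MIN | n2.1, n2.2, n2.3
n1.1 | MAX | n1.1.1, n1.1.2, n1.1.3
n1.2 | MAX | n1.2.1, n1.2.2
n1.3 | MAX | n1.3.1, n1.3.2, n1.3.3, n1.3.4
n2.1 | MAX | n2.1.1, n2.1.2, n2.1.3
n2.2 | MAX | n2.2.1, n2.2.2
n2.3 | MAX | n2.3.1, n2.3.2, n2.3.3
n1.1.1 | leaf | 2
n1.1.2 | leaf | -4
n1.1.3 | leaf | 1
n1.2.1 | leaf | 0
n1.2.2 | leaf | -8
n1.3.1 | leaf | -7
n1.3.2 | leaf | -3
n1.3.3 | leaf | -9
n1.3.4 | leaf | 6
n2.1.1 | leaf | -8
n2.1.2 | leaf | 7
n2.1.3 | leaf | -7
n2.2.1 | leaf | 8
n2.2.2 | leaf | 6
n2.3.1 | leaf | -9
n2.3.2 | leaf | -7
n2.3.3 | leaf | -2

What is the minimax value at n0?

0

n1.1 (MAX): max(2, -4, 1) = 2
n1.2 (MAX): max(0, -8) = 0
n1.3 (MAX): max(-7, -3, -9, 6) = 6
n1 (MIN): min(2, 0, 6) = 0
n2.1 (MAX): max(-8, 7, -7) = 7
n2.2 (MAX): max(8, 6) = 8
n2.3 (MAX): max(-9, -7, -2) = -2
n2 (MIN): min(7, 8, -2) = -2
n0 (MAX): max(0, -2) = 0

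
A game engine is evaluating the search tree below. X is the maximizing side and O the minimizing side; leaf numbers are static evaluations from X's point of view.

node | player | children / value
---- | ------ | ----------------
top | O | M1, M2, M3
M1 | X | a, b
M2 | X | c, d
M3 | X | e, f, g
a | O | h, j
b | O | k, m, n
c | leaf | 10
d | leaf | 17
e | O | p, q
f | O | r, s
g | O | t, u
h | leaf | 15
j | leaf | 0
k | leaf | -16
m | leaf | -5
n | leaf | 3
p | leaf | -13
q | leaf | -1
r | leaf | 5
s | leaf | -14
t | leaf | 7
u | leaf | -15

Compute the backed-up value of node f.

-14

f (O): min(5, -14) = -14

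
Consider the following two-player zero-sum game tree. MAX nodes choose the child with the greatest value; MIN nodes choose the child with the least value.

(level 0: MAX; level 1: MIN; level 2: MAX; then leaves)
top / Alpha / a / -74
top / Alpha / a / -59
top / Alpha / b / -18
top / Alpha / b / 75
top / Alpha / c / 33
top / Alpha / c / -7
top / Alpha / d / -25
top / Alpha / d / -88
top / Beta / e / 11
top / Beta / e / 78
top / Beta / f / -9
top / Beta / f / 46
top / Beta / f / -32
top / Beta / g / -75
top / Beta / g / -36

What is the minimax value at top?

a (MAX): max(-74, -59) = -59
b (MAX): max(-18, 75) = 75
c (MAX): max(33, -7) = 33
d (MAX): max(-25, -88) = -25
Alpha (MIN): min(-59, 75, 33, -25) = -59
e (MAX): max(11, 78) = 78
f (MAX): max(-9, 46, -32) = 46
g (MAX): max(-75, -36) = -36
Beta (MIN): min(78, 46, -36) = -36
top (MAX): max(-59, -36) = -36

-36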